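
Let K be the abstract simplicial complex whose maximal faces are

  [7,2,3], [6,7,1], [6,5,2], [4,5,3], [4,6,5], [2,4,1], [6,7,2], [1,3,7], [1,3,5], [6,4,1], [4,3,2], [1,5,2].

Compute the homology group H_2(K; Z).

Order the vertices as 1 < 2 < 3 < 4 < 5 < 6 < 7. Listing each simplex with vertices in this order, K has dimension 2 with simplices:

  0-simplices (7): [1], [2], [3], [4], [5], [6], [7]
  1-simplices (18): [1,2], [1,3], [1,4], [1,5], [1,6], [1,7], [2,3], [2,4], [2,5], [2,6], [2,7], [3,4], [3,5], [3,7], [4,5], [4,6], [5,6], [6,7]
  2-simplices (12): [1,2,4], [1,2,5], [1,3,5], [1,3,7], [1,4,6], [1,6,7], [2,3,4], [2,3,7], [2,5,6], [2,6,7], [3,4,5], [4,5,6]

giving chain groups C_0 ≅ Z^7, C_1 ≅ Z^18, C_2 ≅ Z^12.

∂_1: C_1 → C_0 is given by ∂[p,q] = [q] − [p].
This gives a 7×18 integer matrix of rank 6; reducing to Smith normal form yields diagonal entries (1,1,1,1,1,1).

The boundary map ∂_2: C_2 → C_1 acts by ∂[p,q,r] = [q,r] − [p,r] + [p,q]. For instance
  ∂[2,6,7] = [6,7] − [2,7] + [2,6],
  ∂[1,2,5] = [2,5] − [1,5] + [1,2].
As a 18×12 matrix over Z this has rank 12, with invariant factors (1,1,1,1,1,1,1,1,1,1,1,2).

From H_k ≅ ker(∂_k) / im(∂_{k+1}) we obtain:

  H_2: rank ker ∂_2 − rank ∂_3 = (12 − 12) − 0 = 0, and there is no ∂_3, so H_2 = 0.

(K is a triangulation of the real projective plane RP^2.)

H_2 = 0.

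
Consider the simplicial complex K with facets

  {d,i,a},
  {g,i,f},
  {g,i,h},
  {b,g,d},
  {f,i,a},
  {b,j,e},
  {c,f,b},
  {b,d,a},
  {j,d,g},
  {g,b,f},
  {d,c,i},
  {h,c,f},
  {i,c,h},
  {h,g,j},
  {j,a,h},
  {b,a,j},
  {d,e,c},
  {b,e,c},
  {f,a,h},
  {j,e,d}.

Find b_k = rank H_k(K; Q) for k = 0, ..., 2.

b_0 = 1, b_1 = 1, b_2 = 0.

Order the vertices as a < b < c < d < e < f < g < h < i < j. Listing each simplex with vertices in this order, K has dimension 2 with simplices:

  0-simplices (10): a, b, c, d, e, f, g, h, i, j
  1-simplices (30): ab, ad, af, ah, ai, aj, bc, bd, be, bf, bg, bj, cd, ce, cf, ch, ci, de, dg, di, dj, ej, fg, fh, fi, gh, gi, gj, hi, hj
  2-simplices (20): abd, abj, adi, afh, afi, ahj, bce, bcf, bdg, bej, bfg, cde, cdi, cfh, chi, dej, dgj, fgi, ghi, ghj

giving chain groups C_0 ≅ Z^10, C_1 ≅ Z^30, C_2 ≅ Z^20.

The boundary map ∂_1: C_1 → C_0 maps an edge to its endpoints' difference, ∂[p,q] = q − p. For instance
  ∂ab = b − a.
The resulting 10×30 matrix has rank 9, and its Smith normal form has invariant factors (1,1,1,1,1,1,1,1,1).

Boundary ∂_2: C_2 → C_1 maps a triangle to the signed sum of its edges. For instance
  ∂ahj = hj − aj + ah,
  ∂dej = ej − dj + de.
This gives a 30×20 integer matrix of rank 20; reducing to Smith normal form yields diagonal entries (1,1,1,1,1,1,1,1,1,1,1,1,1,1,1,1,1,1,1,2).

Reading off H_k = ker ∂_k / im ∂_{k+1}:

  H_0: rank C_0 − rank ∂_1 = 10 − 9 = 1, and the invariant factors of ∂_1 are all 1, so H_0 = Z.
  H_1: rank ker ∂_1 − rank ∂_2 = (30 − 9) − 20 = 1, and ∂_2 has invariant factor 2 > 1, so H_1 = Z × Z/2.
  H_2: rank ker ∂_2 − rank ∂_3 = (20 − 20) − 0 = 0, and there is no ∂_3, so H_2 = 0.

As a check, the Euler characteristic is 10 − 30 + 20 = 0, which agrees with 1 − 1 + 0 = 0.

Hence the Betti numbers are b_0 = 1, b_1 = 1, b_2 = 0.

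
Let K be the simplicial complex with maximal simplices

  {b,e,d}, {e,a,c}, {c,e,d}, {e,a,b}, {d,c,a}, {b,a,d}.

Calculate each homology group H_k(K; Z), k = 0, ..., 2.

Fix the vertex order a < b < c < d < e and write every simplex with vertices in increasing order. Then dim K = 2 and the simplices of K are:

  0-simplices (5): a, b, c, d, e
  1-simplices (9): ab, ac, ad, ae, bd, be, cd, ce, de
  2-simplices (6): abd, abe, acd, ace, bde, cde

giving chain groups C_0 ≅ Z^5, C_1 ≅ Z^9, C_2 ≅ Z^6.

∂_1: C_1 → C_0 sends each edge [p,q] (with p < q) to q − p. For instance
  ∂be = e − b.
As a 5×9 matrix over Z this has rank 4, with invariant factors (1,1,1,1).

∂_2: C_2 → C_1 sends each 2-simplex [p,q,r] to [q,r] − [p,r] + [p,q]. For instance
  ∂cde = de − ce + cd,
  ∂bde = de − be + bd.
The 9×6 boundary matrix has rank 5 and Smith normal form diag(1,1,1,1,1).

Reading off H_k = ker ∂_k / im ∂_{k+1}:

  H_0: rank C_0 − rank ∂_1 = 5 − 4 = 1, and the invariant factors of ∂_1 are all 1, so H_0 ≅ Z.
  H_1: rank ker ∂_1 − rank ∂_2 = (9 − 4) − 5 = 0, and the invariant factors of ∂_2 are all 1, so H_1 ≅ 0.
  H_2: rank ker ∂_2 − rank ∂_3 = (6 − 5) − 0 = 1, and there is no ∂_3, so H_2 ≅ Z.

(K is a triangulation of the 2-sphere S^2.)

H_0 ≅ Z,  H_1 = 0,  H_2 ≅ Z.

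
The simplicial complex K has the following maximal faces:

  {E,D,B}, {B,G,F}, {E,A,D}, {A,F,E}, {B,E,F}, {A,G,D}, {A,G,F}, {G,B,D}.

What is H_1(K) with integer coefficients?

H_1 ≅ 0.

Order the vertices as A < B < D < E < F < G. Listing each simplex with vertices in this order, K has dimension 2 with simplices:

  0-simplices (6): A, B, D, E, F, G
  1-simplices (12): AD, AE, AF, AG, BD, BE, BF, BG, DE, DG, EF, FG
  2-simplices (8): ADE, ADG, AEF, AFG, BDE, BDG, BEF, BFG

Hence C_0 ≅ Z^6, C_1 ≅ Z^12, C_2 ≅ Z^8.

The boundary map ∂_1: C_1 → C_0 sends each edge [p,q] (with p < q) to q − p.
This gives a 6×12 integer matrix of rank 5; reducing to Smith normal form yields diagonal entries (1,1,1,1,1).

∂_2: C_2 → C_1 maps a triangle to the signed sum of its edges. For instance
  ∂BEF = EF − BF + BE,
  ∂ADE = DE − AE + AD.
The 12×8 boundary matrix has rank 7 and Smith normal form diag(1,1,1,1,1,1,1).

Reading off H_k = ker ∂_k / im ∂_{k+1}:

  H_1: rank ker ∂_1 − rank ∂_2 = (12 − 5) − 7 = 0, and the invariant factors of ∂_2 are all 1, so H_1 ≅ 0.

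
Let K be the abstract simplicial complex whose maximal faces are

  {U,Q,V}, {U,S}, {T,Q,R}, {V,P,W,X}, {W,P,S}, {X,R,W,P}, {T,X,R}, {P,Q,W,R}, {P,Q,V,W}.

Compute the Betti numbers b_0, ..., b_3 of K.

K has 9 vertices, 21 edges, 16 triangles, 4 3-simplices.
rank ∂_0 = 0, rank ∂_1 = 8 ⇒ b_0 = 9 − 0 − 8 = 1; all invariant factors of ∂_1 are 1 so no torsion. So H_0 ≅ Z.
rank ∂_1 = 8, rank ∂_2 = 12 ⇒ b_1 = 21 − 8 − 12 = 1; all invariant factors of ∂_2 are 1 so no torsion. So H_1 ≅ Z.
rank ∂_2 = 12, rank ∂_3 = 4 ⇒ b_2 = 16 − 12 − 4 = 0; all invariant factors of ∂_3 are 1 so no torsion. So H_2 ≅ 0.
rank ∂_3 = 4, rank ∂_4 = 0 ⇒ b_3 = 4 − 4 − 0 = 0. So H_3 ≅ 0.

b_0 = 1, b_1 = 1, b_2 = 0, b_3 = 0.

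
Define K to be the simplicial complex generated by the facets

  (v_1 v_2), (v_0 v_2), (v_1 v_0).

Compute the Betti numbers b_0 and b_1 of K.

Take the total order v_0 < v_1 < v_2 on the vertex set. Then K (dimension 1) consists of the simplices:

  0-simplices (3): [v_0], [v_1], [v_2]
  1-simplices (3): [v_0,v_1], [v_0,v_2], [v_1,v_2]

Hence C_0 ≅ Z^3, C_1 ≅ Z^3.

Boundary ∂_1: C_1 → C_0 sends each edge [p,q] (with p < q) to q − p.
This gives a 3×3 integer matrix of rank 2; reducing to Smith normal form yields diagonal entries (1,1).

Now H_k = ker ∂_k / im ∂_{k+1}, so:

  H_0: rank C_0 − rank ∂_1 = 3 − 2 = 1, and the invariant factors of ∂_1 are all 1, so H_0 = Z.
  H_1: rank ker ∂_1 − rank ∂_2 = (3 − 2) − 0 = 1, and there is no ∂_2, so H_1 = Z.

(K is a triangulation of the circle S^1.)

Hence the Betti numbers are b_0 = 1, b_1 = 1.

b_0 = 1, b_1 = 1.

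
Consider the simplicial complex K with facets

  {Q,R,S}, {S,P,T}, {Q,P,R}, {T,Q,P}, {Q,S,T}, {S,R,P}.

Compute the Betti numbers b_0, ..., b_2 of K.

Order the vertices as P < Q < R < S < T. Listing each simplex with vertices in this order, K has dimension 2 with simplices:

  0-simplices (5): P, Q, R, S, T
  1-simplices (9): PQ, PR, PS, PT, QR, QS, QT, RS, ST
  2-simplices (6): PQR, PQT, PRS, PST, QRS, QST

so the chain groups are C_0 ≅ Z^5, C_1 ≅ Z^9, C_2 ≅ Z^6.

Boundary ∂_1: C_1 → C_0 is given by ∂[p,q] = [q] − [p]. For instance
  ∂PT = T − P.
This gives a 5×9 integer matrix of rank 4; reducing to Smith normal form yields diagonal entries (1,1,1,1).

The boundary map ∂_2: C_2 → C_1 acts by ∂[p,q,r] = [q,r] − [p,r] + [p,q]. For instance
  ∂QST = ST − QT + QS,
  ∂PQT = QT − PT + PQ.
The 9×6 boundary matrix has rank 5 and Smith normal form diag(1,1,1,1,1).

Reading off H_k = ker ∂_k / im ∂_{k+1}:

  H_0: rank C_0 − rank ∂_1 = 5 − 4 = 1, and the invariant factors of ∂_1 are all 1, so H_0 ≅ Z.
  H_1: rank ker ∂_1 − rank ∂_2 = (9 − 4) − 5 = 0, and the invariant factors of ∂_2 are all 1, so H_1 ≅ 0.
  H_2: rank ker ∂_2 − rank ∂_3 = (6 − 5) − 0 = 1, and there is no ∂_3, so H_2 ≅ Z.

As a check, the Euler characteristic is 5 − 9 + 6 = 2, which agrees with 1 − 0 + 1 = 2.
(K is a triangulation of the 2-sphere S^2.)

Hence the Betti numbers are b_0 = 1, b_1 = 0, b_2 = 1.

b_0 = 1, b_1 = 0, b_2 = 1.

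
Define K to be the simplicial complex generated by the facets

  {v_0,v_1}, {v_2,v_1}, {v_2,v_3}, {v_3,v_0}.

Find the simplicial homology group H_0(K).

H_0 ≅ Z.

Order the vertices as v_0 < v_1 < v_2 < v_3. Listing each simplex with vertices in this order, K has dimension 1 with simplices:

  0-simplices (4): [v_0], [v_1], [v_2], [v_3]
  1-simplices (4): [v_0,v_1], [v_0,v_3], [v_1,v_2], [v_2,v_3]

giving chain groups C_0 ≅ Z^4, C_1 ≅ Z^4.

The boundary map ∂_1: C_1 → C_0 is given by ∂[p,q] = [q] − [p].
As a 4×4 matrix over Z this has rank 3, with invariant factors (1,1,1).

Now H_k = ker ∂_k / im ∂_{k+1}, so:

  H_0: rank C_0 − rank ∂_1 = 4 − 3 = 1, and the invariant factors of ∂_1 are all 1, so H_0 = Z.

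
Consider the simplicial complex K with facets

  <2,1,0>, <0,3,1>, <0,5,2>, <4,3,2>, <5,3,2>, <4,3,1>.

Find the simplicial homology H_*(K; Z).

We work with the vertex ordering 0 < 1 < 2 < 3 < 4 < 5. The simplices of K, each written with vertices in increasing order, are:

  0-simplices (6): [0], [1], [2], [3], [4], [5]
  1-simplices (12): [0,1], [0,2], [0,3], [0,5], [1,2], [1,3], [1,4], [2,3], [2,4], [2,5], [3,4], [3,5]
  2-simplices (6): [0,1,2], [0,1,3], [0,2,5], [1,3,4], [2,3,4], [2,3,5]

Hence C_0 ≅ Z^6, C_1 ≅ Z^12, C_2 ≅ Z^6.

∂_1: C_1 → C_0 is given by ∂[p,q] = [q] − [p]. For instance
  ∂[1,3] = [3] − [1].
The resulting 6×12 matrix has rank 5, and its Smith normal form has invariant factors (1,1,1,1,1).

Boundary ∂_2: C_2 → C_1 sends each 2-simplex [p,q,r] to [q,r] − [p,r] + [p,q]. For instance
  ∂[2,3,5] = [3,5] − [2,5] + [2,3],
  ∂[0,2,5] = [2,5] − [0,5] + [0,2].
As a 12×6 matrix over Z this has rank 6, with invariant factors (1,1,1,1,1,1).

Reading off H_k = ker ∂_k / im ∂_{k+1}:

  H_0: rank C_0 − rank ∂_1 = 6 − 5 = 1, and the invariant factors of ∂_1 are all 1, so H_0 ≅ Z.
  H_1: rank ker ∂_1 − rank ∂_2 = (12 − 5) − 6 = 1, and the invariant factors of ∂_2 are all 1, so H_1 ≅ Z.
  H_2: rank ker ∂_2 − rank ∂_3 = (6 − 6) − 0 = 0, and there is no ∂_3, so H_2 ≅ 0.

As a check, the Euler characteristic is 6 − 12 + 6 = 0, which agrees with 1 − 1 + 0 = 0.

H_0 = Z,  H_1 = Z,  H_2 = 0.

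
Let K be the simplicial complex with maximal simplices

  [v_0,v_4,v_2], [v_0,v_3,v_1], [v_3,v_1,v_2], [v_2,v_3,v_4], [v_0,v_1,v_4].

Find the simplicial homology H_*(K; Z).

We work with the vertex ordering v_0 < v_1 < v_2 < v_3 < v_4. The simplices of K, each written with vertices in increasing order, are:

  0-simplices (5): [v_0], [v_1], [v_2], [v_3], [v_4]
  1-simplices (10): [v_0,v_1], [v_0,v_2], [v_0,v_3], [v_0,v_4], [v_1,v_2], [v_1,v_3], [v_1,v_4], [v_2,v_3], [v_2,v_4], [v_3,v_4]
  2-simplices (5): [v_0,v_1,v_3], [v_0,v_1,v_4], [v_0,v_2,v_4], [v_1,v_2,v_3], [v_2,v_3,v_4]

Hence C_0 ≅ Z^5, C_1 ≅ Z^10, C_2 ≅ Z^5.

The boundary map ∂_1: C_1 → C_0 maps an edge to its endpoints' difference, ∂[p,q] = q − p.
This gives a 5×10 integer matrix of rank 4; reducing to Smith normal form yields diagonal entries (1,1,1,1).

The boundary map ∂_2: C_2 → C_1 maps a triangle to the signed sum of its edges. For instance
  ∂[v_0,v_1,v_4] = [v_1,v_4] − [v_0,v_4] + [v_0,v_1],
  ∂[v_2,v_3,v_4] = [v_3,v_4] − [v_2,v_4] + [v_2,v_3].
The resulting 10×5 matrix has rank 5, and its Smith normal form has invariant factors (1,1,1,1,1).

Reading off H_k = ker ∂_k / im ∂_{k+1}:

  H_0: rank C_0 − rank ∂_1 = 5 − 4 = 1, and the invariant factors of ∂_1 are all 1, so H_0 ≅ Z.
  H_1: rank ker ∂_1 − rank ∂_2 = (10 − 4) − 5 = 1, and the invariant factors of ∂_2 are all 1, so H_1 ≅ Z.
  H_2: rank ker ∂_2 − rank ∂_3 = (5 − 5) − 0 = 0, and there is no ∂_3, so H_2 ≅ 0.

(K is a triangulation of the Möbius band.)

H_0 = Z,  H_1 = Z,  H_2 = 0.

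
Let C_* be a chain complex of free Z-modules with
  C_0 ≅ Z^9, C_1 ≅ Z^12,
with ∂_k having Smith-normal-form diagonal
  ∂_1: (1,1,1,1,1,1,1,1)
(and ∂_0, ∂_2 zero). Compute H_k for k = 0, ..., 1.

H_0: b_0 = 9 − 0 − 8 = 1; torsion from ∂_1 factors > 1: none. So H_0 ≅ Z.
H_1: b_1 = 12 − 8 − 0 = 4; torsion from ∂_2 factors > 1: none. So H_1 ≅ Z^4.

H_0 ≅ Z,  H_1 ≅ Z^4.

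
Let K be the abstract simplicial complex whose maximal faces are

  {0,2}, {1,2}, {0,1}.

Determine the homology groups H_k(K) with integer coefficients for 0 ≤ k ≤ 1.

H_0 ≅ Z,  H_1 ≅ Z.

Take the total order 0 < 1 < 2 on the vertex set. Then K (dimension 1) consists of the simplices:

  0-simplices (3): [0], [1], [2]
  1-simplices (3): [0,1], [0,2], [1,2]

giving chain groups C_0 ≅ Z^3, C_1 ≅ Z^3.

∂_1: C_1 → C_0 maps an edge to its endpoints' difference, ∂[p,q] = q − p.
As a 3×3 matrix over Z this has rank 2, with invariant factors (1,1).

From H_k ≅ ker(∂_k) / im(∂_{k+1}) we obtain:

  H_0: rank C_0 − rank ∂_1 = 3 − 2 = 1, and the invariant factors of ∂_1 are all 1, so H_0 ≅ Z.
  H_1: rank ker ∂_1 − rank ∂_2 = (3 − 2) − 0 = 1, and there is no ∂_2, so H_1 ≅ Z.

As a check, the Euler characteristic is 3 − 3 = 0, which agrees with 1 − 1 = 0.
(K is a triangulation of the circle S^1.)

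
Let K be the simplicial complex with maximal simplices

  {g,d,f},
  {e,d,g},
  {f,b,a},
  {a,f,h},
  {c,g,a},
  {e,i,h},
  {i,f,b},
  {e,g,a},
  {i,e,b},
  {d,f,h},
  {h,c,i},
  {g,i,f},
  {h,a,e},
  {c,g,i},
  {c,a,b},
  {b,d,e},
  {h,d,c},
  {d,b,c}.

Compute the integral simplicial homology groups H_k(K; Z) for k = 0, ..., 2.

K has 9 vertices, 27 edges, 18 triangles.
rank ∂_0 = 0, rank ∂_1 = 8 ⇒ b_0 = 9 − 0 − 8 = 1; all invariant factors of ∂_1 are 1 so no torsion. So H_0 ≅ Z.
rank ∂_1 = 8, rank ∂_2 = 17 ⇒ b_1 = 27 − 8 − 17 = 2; all invariant factors of ∂_2 are 1 so no torsion. So H_1 ≅ Z^2.
rank ∂_2 = 17, rank ∂_3 = 0 ⇒ b_2 = 18 − 17 − 0 = 1. So H_2 ≅ Z.

H_0 ≅ Z,  H_1 ≅ Z^2,  H_2 ≅ Z.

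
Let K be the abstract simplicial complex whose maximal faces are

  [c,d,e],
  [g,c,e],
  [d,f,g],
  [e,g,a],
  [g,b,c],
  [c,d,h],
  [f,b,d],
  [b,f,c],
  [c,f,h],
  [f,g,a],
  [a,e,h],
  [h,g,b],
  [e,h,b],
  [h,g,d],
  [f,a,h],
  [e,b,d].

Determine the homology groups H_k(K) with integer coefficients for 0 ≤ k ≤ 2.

Order the vertices as a < b < c < d < e < f < g < h. Listing each simplex with vertices in this order, K has dimension 2 with simplices:

  0-simplices (8): a, b, c, d, e, f, g, h
  1-simplices (24): ae, af, ag, ah, bc, bd, be, bf, bg, bh, cd, ce, cf, cg, ch, de, df, dg, dh, eg, eh, fg, fh, gh
  2-simplices (16): aeg, aeh, afg, afh, bcf, bcg, bde, bdf, beh, bgh, cde, cdh, ceg, cfh, dfg, dgh

giving chain groups C_0 ≅ Z^8, C_1 ≅ Z^24, C_2 ≅ Z^16.

The boundary map ∂_1: C_1 → C_0 sends each edge [p,q] (with p < q) to q − p. For instance
  ∂ae = e − a.
The resulting 8×24 matrix has rank 7, and its Smith normal form has invariant factors (1,1,1,1,1,1,1).

Boundary ∂_2: C_2 → C_1 acts by ∂[p,q,r] = [q,r] − [p,r] + [p,q]. For instance
  ∂dgh = gh − dh + dg,
  ∂bcf = cf − bf + bc.
The 24×16 boundary matrix has rank 15 and Smith normal form diag(1,1,1,1,1,1,1,1,1,1,1,1,1,1,1).

Computing H_k = (kernel of ∂_k) / (image of ∂_{k+1}):

  H_0: rank C_0 − rank ∂_1 = 8 − 7 = 1, and the invariant factors of ∂_1 are all 1, so H_0 ≅ Z.
  H_1: rank ker ∂_1 − rank ∂_2 = (24 − 7) − 15 = 2, and the invariant factors of ∂_2 are all 1, so H_1 ≅ Z^2.
  H_2: rank ker ∂_2 − rank ∂_3 = (16 − 15) − 0 = 1, and there is no ∂_3, so H_2 ≅ Z.

H_0 ≅ Z,  H_1 ≅ Z^2,  H_2 ≅ Z.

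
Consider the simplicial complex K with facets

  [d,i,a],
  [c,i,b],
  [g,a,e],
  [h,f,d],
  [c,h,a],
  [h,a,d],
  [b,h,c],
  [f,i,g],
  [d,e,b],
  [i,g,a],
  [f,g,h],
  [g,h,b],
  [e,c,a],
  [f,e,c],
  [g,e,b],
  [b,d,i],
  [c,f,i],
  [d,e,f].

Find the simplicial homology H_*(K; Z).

H_0 ≅ Z,  H_1 ≅ Z^2,  H_2 ≅ Z.

We work with the vertex ordering a < b < c < d < e < f < g < h < i. The simplices of K, each written with vertices in increasing order, are:

  0-simplices (9): a, b, c, d, e, f, g, h, i
  1-simplices (27): ac, ad, ae, ag, ah, ai, bc, bd, be, bg, bh, bi, ce, cf, ch, ci, de, df, dh, di, ef, eg, fg, fh, fi, gh, gi
  2-simplices (18): ace, ach, adh, adi, aeg, agi, bch, bci, bde, bdi, beg, bgh, cef, cfi, def, dfh, fgh, fgi

so the chain groups are C_0 ≅ Z^9, C_1 ≅ Z^27, C_2 ≅ Z^18.

∂_1: C_1 → C_0 maps an edge to its endpoints' difference, ∂[p,q] = q − p.
As a 9×27 matrix over Z this has rank 8, with invariant factors (1,1,1,1,1,1,1,1).

∂_2: C_2 → C_1 acts by ∂[p,q,r] = [q,r] − [p,r] + [p,q]. For instance
  ∂bci = ci − bi + bc,
  ∂agi = gi − ai + ag.
The resulting 27×18 matrix has rank 17, and its Smith normal form has invariant factors (1,1,1,1,1,1,1,1,1,1,1,1,1,1,1,1,1).

Reading off H_k = ker ∂_k / im ∂_{k+1}:

  H_0: rank C_0 − rank ∂_1 = 9 − 8 = 1, and the invariant factors of ∂_1 are all 1, so H_0 = Z.
  H_1: rank ker ∂_1 − rank ∂_2 = (27 − 8) − 17 = 2, and the invariant factors of ∂_2 are all 1, so H_1 = Z^2.
  H_2: rank ker ∂_2 − rank ∂_3 = (18 − 17) − 0 = 1, and there is no ∂_3, so H_2 = Z.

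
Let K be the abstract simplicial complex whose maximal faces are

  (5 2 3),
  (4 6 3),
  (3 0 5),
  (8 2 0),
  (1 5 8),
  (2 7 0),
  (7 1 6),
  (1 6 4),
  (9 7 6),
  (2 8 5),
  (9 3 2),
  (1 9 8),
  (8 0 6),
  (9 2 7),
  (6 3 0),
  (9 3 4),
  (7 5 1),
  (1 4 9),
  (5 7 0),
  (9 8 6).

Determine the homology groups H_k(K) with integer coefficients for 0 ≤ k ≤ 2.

H_0 = Z,  H_1 = Z ⊕ Z/2Z,  H_2 = 0.

Order the vertices as 0 < 1 < 2 < 3 < 4 < 5 < 6 < 7 < 8 < 9. Listing each simplex with vertices in this order, K has dimension 2 with simplices:

  0-simplices (10): [0], [1], [2], [3], [4], [5], [6], [7], [8], [9]
  1-simplices (30): (30 of them)
  2-simplices (20): (20 of them)

giving chain groups C_0 ≅ Z^10, C_1 ≅ Z^30, C_2 ≅ Z^20.

The boundary map ∂_1: C_1 → C_0 is given by ∂[p,q] = [q] − [p].
As a 10×30 matrix over Z this has rank 9, with invariant factors (1,1,1,1,1,1,1,1,1).

The boundary map ∂_2: C_2 → C_1 acts by ∂[p,q,r] = [q,r] − [p,r] + [p,q]. For instance
  ∂[1,8,9] = [8,9] − [1,9] + [1,8],
  ∂[0,3,6] = [3,6] − [0,6] + [0,3].
This gives a 30×20 integer matrix of rank 20; reducing to Smith normal form yields diagonal entries (1,1,1,1,1,1,1,1,1,1,1,1,1,1,1,1,1,1,1,2).

From H_k ≅ ker(∂_k) / im(∂_{k+1}) we obtain:

  H_0: rank C_0 − rank ∂_1 = 10 − 9 = 1, and the invariant factors of ∂_1 are all 1, so H_0 ≅ Z.
  H_1: rank ker ∂_1 − rank ∂_2 = (30 − 9) − 20 = 1, and ∂_2 has invariant factor 2 > 1, so H_1 ≅ Z ⊕ Z/2Z.
  H_2: rank ker ∂_2 − rank ∂_3 = (20 − 20) − 0 = 0, and there is no ∂_3, so H_2 ≅ 0.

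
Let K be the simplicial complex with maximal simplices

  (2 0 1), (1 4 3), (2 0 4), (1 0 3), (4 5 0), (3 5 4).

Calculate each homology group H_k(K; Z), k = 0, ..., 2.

H_0 = Z,  H_1 = Z,  H_2 = 0.

We work with the vertex ordering 0 < 1 < 2 < 3 < 4 < 5. The simplices of K, each written with vertices in increasing order, are:

  0-simplices (6): [0], [1], [2], [3], [4], [5]
  1-simplices (12): [0,1], [0,2], [0,3], [0,4], [0,5], [1,2], [1,3], [1,4], [2,4], [3,4], [3,5], [4,5]
  2-simplices (6): [0,1,2], [0,1,3], [0,2,4], [0,4,5], [1,3,4], [3,4,5]

so the chain groups are C_0 ≅ Z^6, C_1 ≅ Z^12, C_2 ≅ Z^6.

Boundary ∂_1: C_1 → C_0 maps an edge to its endpoints' difference, ∂[p,q] = q − p. For instance
  ∂[3,5] = [5] − [3].
As a 6×12 matrix over Z this has rank 5, with invariant factors (1,1,1,1,1).

Boundary ∂_2: C_2 → C_1 acts by ∂[p,q,r] = [q,r] − [p,r] + [p,q]. For instance
  ∂[1,3,4] = [3,4] − [1,4] + [1,3],
  ∂[0,1,2] = [1,2] − [0,2] + [0,1].
This gives a 12×6 integer matrix of rank 6; reducing to Smith normal form yields diagonal entries (1,1,1,1,1,1).

Now H_k = ker ∂_k / im ∂_{k+1}, so:

  H_0: rank C_0 − rank ∂_1 = 6 − 5 = 1, and the invariant factors of ∂_1 are all 1, so H_0 = Z.
  H_1: rank ker ∂_1 − rank ∂_2 = (12 − 5) − 6 = 1, and the invariant factors of ∂_2 are all 1, so H_1 = Z.
  H_2: rank ker ∂_2 − rank ∂_3 = (6 − 6) − 0 = 0, and there is no ∂_3, so H_2 = 0.

As a check, the Euler characteristic is 6 − 12 + 6 = 0, which agrees with 1 − 1 + 0 = 0.
(K is a triangulation of the cylinder S^1 x I.)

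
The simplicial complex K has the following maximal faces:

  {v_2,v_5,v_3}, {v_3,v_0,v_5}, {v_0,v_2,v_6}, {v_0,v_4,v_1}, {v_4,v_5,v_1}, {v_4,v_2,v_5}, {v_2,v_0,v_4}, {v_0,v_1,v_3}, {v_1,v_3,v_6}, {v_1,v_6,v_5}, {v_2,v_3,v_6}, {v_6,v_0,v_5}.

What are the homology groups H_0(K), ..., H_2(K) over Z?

H_0 = Z,  H_1 = Z/2,  H_2 = 0.

Take the total order v_0 < v_1 < v_2 < v_3 < v_4 < v_5 < v_6 on the vertex set. Then K (dimension 2) consists of the simplices:

  0-simplices (7): [v_0], [v_1], [v_2], [v_3], [v_4], [v_5], [v_6]
  1-simplices (18): (18 of them)
  2-simplices (12): (12 of them)

Hence C_0 ≅ Z^7, C_1 ≅ Z^18, C_2 ≅ Z^12.

∂_1: C_1 → C_0 is given by ∂[p,q] = [q] − [p]. For instance
  ∂[v_1,v_6] = [v_6] − [v_1].
The resulting 7×18 matrix has rank 6, and its Smith normal form has invariant factors (1,1,1,1,1,1).

Boundary ∂_2: C_2 → C_1 maps a triangle to the signed sum of its edges. For instance
  ∂[v_2,v_3,v_6] = [v_3,v_6] − [v_2,v_6] + [v_2,v_3],
  ∂[v_2,v_4,v_5] = [v_4,v_5] − [v_2,v_5] + [v_2,v_4].
The resulting 18×12 matrix has rank 12, and its Smith normal form has invariant factors (1,1,1,1,1,1,1,1,1,1,1,2).

Now H_k = ker ∂_k / im ∂_{k+1}, so:

  H_0: rank C_0 − rank ∂_1 = 7 − 6 = 1, and the invariant factors of ∂_1 are all 1, so H_0 = Z.
  H_1: rank ker ∂_1 − rank ∂_2 = (18 − 6) − 12 = 0, and ∂_2 has invariant factor 2 > 1, so H_1 = Z/2.
  H_2: rank ker ∂_2 − rank ∂_3 = (12 − 12) − 0 = 0, and there is no ∂_3, so H_2 = 0.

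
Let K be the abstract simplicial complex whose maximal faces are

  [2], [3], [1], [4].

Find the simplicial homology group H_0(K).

Fix the vertex order 1 < 2 < 3 < 4 and write every simplex with vertices in increasing order. Then dim K = 0 and the simplices of K are:

  0-simplices (4): [1], [2], [3], [4]

giving chain groups C_0 ≅ Z^4.

From H_k ≅ ker(∂_k) / im(∂_{k+1}) we obtain:

  H_0: rank C_0 − rank ∂_1 = 4 − 0 = 4, and there is no ∂_1, so H_0 ≅ Z^4.

(K is a triangulation of a set of 4 points.)

H_0 = Z^4.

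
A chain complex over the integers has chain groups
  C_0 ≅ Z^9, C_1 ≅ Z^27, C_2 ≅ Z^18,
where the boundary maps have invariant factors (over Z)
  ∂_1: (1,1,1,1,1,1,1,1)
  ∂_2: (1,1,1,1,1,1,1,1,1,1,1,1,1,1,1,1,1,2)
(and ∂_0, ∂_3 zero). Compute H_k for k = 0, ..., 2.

H_0: b_0 = 9 − 0 − 8 = 1; torsion from ∂_1 factors > 1: none. So H_0 = Z.
H_1: b_1 = 27 − 8 − 18 = 1; torsion from ∂_2 factors > 1: [2]. So H_1 = Z ⊕ Z/2.
H_2: b_2 = 18 − 18 − 0 = 0; torsion from ∂_3 factors > 1: none. So H_2 = 0.

H_0 = Z,  H_1 = Z ⊕ Z/2,  H_2 = 0.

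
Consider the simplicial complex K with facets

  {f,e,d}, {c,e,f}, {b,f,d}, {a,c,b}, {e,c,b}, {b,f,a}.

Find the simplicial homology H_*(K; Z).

H_0 = Z,  H_1 = Z,  H_2 = 0.

We work with the vertex ordering a < b < c < d < e < f. The simplices of K, each written with vertices in increasing order, are:

  0-simplices (6): a, b, c, d, e, f
  1-simplices (12): ab, ac, af, bc, bd, be, bf, ce, cf, de, df, ef
  2-simplices (6): abc, abf, bce, bdf, cef, def

giving chain groups C_0 ≅ Z^6, C_1 ≅ Z^12, C_2 ≅ Z^6.

The boundary map ∂_1: C_1 → C_0 sends each edge [p,q] (with p < q) to q − p. For instance
  ∂ab = b − a.
This gives a 6×12 integer matrix of rank 5; reducing to Smith normal form yields diagonal entries (1,1,1,1,1).

Boundary ∂_2: C_2 → C_1 acts by ∂[p,q,r] = [q,r] − [p,r] + [p,q]. For instance
  ∂bce = ce − be + bc,
  ∂abc = bc − ac + ab.
The 12×6 boundary matrix has rank 6 and Smith normal form diag(1,1,1,1,1,1).

Now H_k = ker ∂_k / im ∂_{k+1}, so:

  H_0: rank C_0 − rank ∂_1 = 6 − 5 = 1, and the invariant factors of ∂_1 are all 1, so H_0 = Z.
  H_1: rank ker ∂_1 − rank ∂_2 = (12 − 5) − 6 = 1, and the invariant factors of ∂_2 are all 1, so H_1 = Z.
  H_2: rank ker ∂_2 − rank ∂_3 = (6 − 6) − 0 = 0, and there is no ∂_3, so H_2 = 0.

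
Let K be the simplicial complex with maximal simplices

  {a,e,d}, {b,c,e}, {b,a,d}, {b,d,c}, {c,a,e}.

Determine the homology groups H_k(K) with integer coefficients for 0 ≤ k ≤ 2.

H_0 ≅ Z,  H_1 ≅ Z,  H_2 = 0.

We work with the vertex ordering a < b < c < d < e. The simplices of K, each written with vertices in increasing order, are:

  0-simplices (5): a, b, c, d, e
  1-simplices (10): ab, ac, ad, ae, bc, bd, be, cd, ce, de
  2-simplices (5): abd, ace, ade, bcd, bce

Hence C_0 ≅ Z^5, C_1 ≅ Z^10, C_2 ≅ Z^5.

The boundary map ∂_1: C_1 → C_0 maps an edge to its endpoints' difference, ∂[p,q] = q − p. For instance
  ∂ce = e − c.
As a 5×10 matrix over Z this has rank 4, with invariant factors (1,1,1,1).

∂_2: C_2 → C_1 maps a triangle to the signed sum of its edges. For instance
  ∂bce = ce − be + bc,
  ∂ace = ce − ae + ac.
The resulting 10×5 matrix has rank 5, and its Smith normal form has invariant factors (1,1,1,1,1).

Computing H_k = (kernel of ∂_k) / (image of ∂_{k+1}):

  H_0: rank C_0 − rank ∂_1 = 5 − 4 = 1, and the invariant factors of ∂_1 are all 1, so H_0 ≅ Z.
  H_1: rank ker ∂_1 − rank ∂_2 = (10 − 4) − 5 = 1, and the invariant factors of ∂_2 are all 1, so H_1 ≅ Z.
  H_2: rank ker ∂_2 − rank ∂_3 = (5 − 5) − 0 = 0, and there is no ∂_3, so H_2 ≅ 0.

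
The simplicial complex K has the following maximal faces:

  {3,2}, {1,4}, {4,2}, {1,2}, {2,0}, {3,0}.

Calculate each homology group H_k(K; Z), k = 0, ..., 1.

Order the vertices as 0 < 1 < 2 < 3 < 4. Listing each simplex with vertices in this order, K has dimension 1 with simplices:

  0-simplices (5): [0], [1], [2], [3], [4]
  1-simplices (6): [0,2], [0,3], [1,2], [1,4], [2,3], [2,4]

so the chain groups are C_0 ≅ Z^5, C_1 ≅ Z^6.

∂_1: C_1 → C_0 is given by ∂[p,q] = [q] − [p]. For instance
  ∂[0,3] = [3] − [0].
This gives a 5×6 integer matrix of rank 4; reducing to Smith normal form yields diagonal entries (1,1,1,1).

From H_k ≅ ker(∂_k) / im(∂_{k+1}) we obtain:

  H_0: rank C_0 − rank ∂_1 = 5 − 4 = 1, and the invariant factors of ∂_1 are all 1, so H_0 ≅ Z.
  H_1: rank ker ∂_1 − rank ∂_2 = (6 − 4) − 0 = 2, and there is no ∂_2, so H_1 ≅ Z^2.

H_0 = Z,  H_1 = Z^2.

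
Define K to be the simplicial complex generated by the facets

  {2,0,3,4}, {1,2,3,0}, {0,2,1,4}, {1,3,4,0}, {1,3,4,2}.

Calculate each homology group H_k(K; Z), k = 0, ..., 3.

H_0 = Z,  H_1 = 0,  H_2 = 0,  H_3 = Z.

Order the vertices as 0 < 1 < 2 < 3 < 4. Listing each simplex with vertices in this order, K has dimension 3 with simplices:

  0-simplices (5): [0], [1], [2], [3], [4]
  1-simplices (10): [0,1], [0,2], [0,3], [0,4], [1,2], [1,3], [1,4], [2,3], [2,4], [3,4]
  2-simplices (10): [0,1,2], [0,1,3], [0,1,4], [0,2,3], [0,2,4], [0,3,4], [1,2,3], [1,2,4], [1,3,4], [2,3,4]
  3-simplices (5): [0,1,2,3], [0,1,2,4], [0,1,3,4], [0,2,3,4], [1,2,3,4]

Hence C_0 ≅ Z^5, C_1 ≅ Z^10, C_2 ≅ Z^10, C_3 ≅ Z^5.

∂_1: C_1 → C_0 is given by ∂[p,q] = [q] − [p].
This gives a 5×10 integer matrix of rank 4; reducing to Smith normal form yields diagonal entries (1,1,1,1).

∂_2: C_2 → C_1 sends each 2-simplex [p,q,r] to [q,r] − [p,r] + [p,q]. For instance
  ∂[0,1,2] = [1,2] − [0,2] + [0,1],
  ∂[0,3,4] = [3,4] − [0,4] + [0,3].
As a 10×10 matrix over Z this has rank 6, with invariant factors (1,1,1,1,1,1).

Boundary ∂_3: C_3 → C_2 sends each 3-simplex σ to the alternating sum Σ_i (−1)^i (σ with its i-th vertex removed). For instance
  ∂[1,2,3,4] = [2,3,4] − [1,3,4] + [1,2,4] − [1,2,3],
  ∂[0,1,2,3] = [1,2,3] − [0,2,3] + [0,1,3] − [0,1,2].
The 10×5 boundary matrix has rank 4 and Smith normal form diag(1,1,1,1).

Now H_k = ker ∂_k / im ∂_{k+1}, so:

  H_0: rank C_0 − rank ∂_1 = 5 − 4 = 1, and the invariant factors of ∂_1 are all 1, so H_0 = Z.
  H_1: rank ker ∂_1 − rank ∂_2 = (10 − 4) − 6 = 0, and the invariant factors of ∂_2 are all 1, so H_1 = 0.
  H_2: rank ker ∂_2 − rank ∂_3 = (10 − 6) − 4 = 0, and the invariant factors of ∂_3 are all 1, so H_2 = 0.
  H_3: rank ker ∂_3 − rank ∂_4 = (5 − 4) − 0 = 1, and there is no ∂_4, so H_3 = Z.

As a check, the Euler characteristic is 5 − 10 + 10 − 5 = 0, which agrees with 1 − 0 + 0 − 1 = 0.
(K is a triangulation of the 3-sphere S^3.)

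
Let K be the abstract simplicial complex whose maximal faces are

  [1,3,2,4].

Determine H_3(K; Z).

K has 4 vertices, 6 edges, 4 triangles, 1 3-simplex.
rank ∂_3 = 1, rank ∂_4 = 0 ⇒ b_3 = 1 − 1 − 0 = 0. So H_3 ≅ 0.

H_3 = 0.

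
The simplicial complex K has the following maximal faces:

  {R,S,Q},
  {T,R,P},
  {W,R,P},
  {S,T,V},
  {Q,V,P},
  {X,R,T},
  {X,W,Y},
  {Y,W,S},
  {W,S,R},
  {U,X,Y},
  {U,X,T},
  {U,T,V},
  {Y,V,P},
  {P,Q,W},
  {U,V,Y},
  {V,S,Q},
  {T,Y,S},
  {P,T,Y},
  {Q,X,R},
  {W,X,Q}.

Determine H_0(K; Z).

K has 10 vertices, 30 edges, 20 triangles.
rank ∂_0 = 0, rank ∂_1 = 9 ⇒ b_0 = 10 − 0 − 9 = 1; all invariant factors of ∂_1 are 1 so no torsion. So H_0 ≅ Z.

H_0 = Z.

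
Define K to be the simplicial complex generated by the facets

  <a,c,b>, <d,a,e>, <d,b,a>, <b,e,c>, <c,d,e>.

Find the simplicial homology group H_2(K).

H_2 ≅ 0.

K has 5 vertices, 10 edges, 5 triangles.
rank ∂_2 = 5, rank ∂_3 = 0 ⇒ b_2 = 5 − 5 − 0 = 0. So H_2 ≅ 0.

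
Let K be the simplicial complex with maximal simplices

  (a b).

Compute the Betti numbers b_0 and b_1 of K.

b_0 = 1, b_1 = 0.

K has 2 vertices, 1 edge.
rank ∂_0 = 0, rank ∂_1 = 1 ⇒ b_0 = 2 − 0 − 1 = 1; all invariant factors of ∂_1 are 1 so no torsion. So H_0 ≅ Z.
rank ∂_1 = 1, rank ∂_2 = 0 ⇒ b_1 = 1 − 1 − 0 = 0. So H_1 ≅ 0.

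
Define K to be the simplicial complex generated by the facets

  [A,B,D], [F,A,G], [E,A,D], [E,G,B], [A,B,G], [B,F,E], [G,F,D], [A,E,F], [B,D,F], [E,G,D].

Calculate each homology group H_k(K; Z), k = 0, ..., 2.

H_0 ≅ Z,  H_1 ≅ Z_2,  H_2 = 0.

Take the total order A < B < D < E < F < G on the vertex set. Then K (dimension 2) consists of the simplices:

  0-simplices (6): A, B, D, E, F, G
  1-simplices (15): AB, AD, AE, AF, AG, BD, BE, BF, BG, DE, DF, DG, EF, EG, FG
  2-simplices (10): ABD, ABG, ADE, AEF, AFG, BDF, BEF, BEG, DEG, DFG

so the chain groups are C_0 ≅ Z^6, C_1 ≅ Z^15, C_2 ≅ Z^10.

∂_1: C_1 → C_0 is given by ∂[p,q] = [q] − [p]. For instance
  ∂AB = B − A.
The resulting 6×15 matrix has rank 5, and its Smith normal form has invariant factors (1,1,1,1,1).

Boundary ∂_2: C_2 → C_1 acts by ∂[p,q,r] = [q,r] − [p,r] + [p,q]. For instance
  ∂ADE = DE − AE + AD,
  ∂BEG = EG − BG + BE.
This gives a 15×10 integer matrix of rank 10; reducing to Smith normal form yields diagonal entries (1,1,1,1,1,1,1,1,1,2).

Reading off H_k = ker ∂_k / im ∂_{k+1}:

  H_0: rank C_0 − rank ∂_1 = 6 − 5 = 1, and the invariant factors of ∂_1 are all 1, so H_0 ≅ Z.
  H_1: rank ker ∂_1 − rank ∂_2 = (15 − 5) − 10 = 0, and ∂_2 has invariant factor 2 > 1, so H_1 ≅ Z_2.
  H_2: rank ker ∂_2 − rank ∂_3 = (10 − 10) − 0 = 0, and there is no ∂_3, so H_2 ≅ 0.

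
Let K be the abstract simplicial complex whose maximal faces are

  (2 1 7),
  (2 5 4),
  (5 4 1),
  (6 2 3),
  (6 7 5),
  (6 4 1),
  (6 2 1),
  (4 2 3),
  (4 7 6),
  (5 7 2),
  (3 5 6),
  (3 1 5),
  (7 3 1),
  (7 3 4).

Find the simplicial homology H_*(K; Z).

We work with the vertex ordering 1 < 2 < 3 < 4 < 5 < 6 < 7. The simplices of K, each written with vertices in increasing order, are:

  0-simplices (7): [1], [2], [3], [4], [5], [6], [7]
  1-simplices (21): [1,2], [1,3], [1,4], [1,5], [1,6], [1,7], [2,3], [2,4], [2,5], [2,6], [2,7], [3,4], [3,5], [3,6], [3,7], [4,5], [4,6], [4,7], [5,6], [5,7], [6,7]
  2-simplices (14): [1,2,6], [1,2,7], [1,3,5], [1,3,7], [1,4,5], [1,4,6], [2,3,4], [2,3,6], [2,4,5], [2,5,7], [3,4,7], [3,5,6], [4,6,7], [5,6,7]

giving chain groups C_0 ≅ Z^7, C_1 ≅ Z^21, C_2 ≅ Z^14.

∂_1: C_1 → C_0 sends each edge [p,q] (with p < q) to q − p. For instance
  ∂[3,7] = [7] − [3].
The resulting 7×21 matrix has rank 6, and its Smith normal form has invariant factors (1,1,1,1,1,1).

Boundary ∂_2: C_2 → C_1 maps a triangle to the signed sum of its edges. For instance
  ∂[2,4,5] = [4,5] − [2,5] + [2,4],
  ∂[2,3,6] = [3,6] − [2,6] + [2,3].
The 21×14 boundary matrix has rank 13 and Smith normal form diag(1,1,1,1,1,1,1,1,1,1,1,1,1).

Reading off H_k = ker ∂_k / im ∂_{k+1}:

  H_0: rank C_0 − rank ∂_1 = 7 − 6 = 1, and the invariant factors of ∂_1 are all 1, so H_0 = Z.
  H_1: rank ker ∂_1 − rank ∂_2 = (21 − 6) − 13 = 2, and the invariant factors of ∂_2 are all 1, so H_1 = Z^2.
  H_2: rank ker ∂_2 − rank ∂_3 = (14 − 13) − 0 = 1, and there is no ∂_3, so H_2 = Z.

As a check, the Euler characteristic is 7 − 21 + 14 = 0, which agrees with 1 − 2 + 1 = 0.
(K is a triangulation of the torus T^2.)

H_0 = Z,  H_1 = Z^2,  H_2 = Z.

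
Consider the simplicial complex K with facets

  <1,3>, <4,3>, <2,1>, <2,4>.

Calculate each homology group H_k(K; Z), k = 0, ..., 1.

H_0 = Z,  H_1 = Z.

Fix the vertex order 1 < 2 < 3 < 4 and write every simplex with vertices in increasing order. Then dim K = 1 and the simplices of K are:

  0-simplices (4): [1], [2], [3], [4]
  1-simplices (4): [1,2], [1,3], [2,4], [3,4]

giving chain groups C_0 ≅ Z^4, C_1 ≅ Z^4.

Boundary ∂_1: C_1 → C_0 maps an edge to its endpoints' difference, ∂[p,q] = q − p. For instance
  ∂[1,2] = [2] − [1].
The 4×4 boundary matrix has rank 3 and Smith normal form diag(1,1,1).

Reading off H_k = ker ∂_k / im ∂_{k+1}:

  H_0: rank C_0 − rank ∂_1 = 4 − 3 = 1, and the invariant factors of ∂_1 are all 1, so H_0 ≅ Z.
  H_1: rank ker ∂_1 − rank ∂_2 = (4 − 3) − 0 = 1, and there is no ∂_2, so H_1 ≅ Z.

(K is a triangulation of the circle S^1.)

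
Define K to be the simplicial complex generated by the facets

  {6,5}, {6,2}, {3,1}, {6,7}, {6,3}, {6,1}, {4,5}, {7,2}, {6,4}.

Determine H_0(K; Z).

K has 7 vertices, 9 edges.
rank ∂_0 = 0, rank ∂_1 = 6 ⇒ b_0 = 7 − 0 − 6 = 1; all invariant factors of ∂_1 are 1 so no torsion. So H_0 ≅ Z.

H_0 ≅ Z.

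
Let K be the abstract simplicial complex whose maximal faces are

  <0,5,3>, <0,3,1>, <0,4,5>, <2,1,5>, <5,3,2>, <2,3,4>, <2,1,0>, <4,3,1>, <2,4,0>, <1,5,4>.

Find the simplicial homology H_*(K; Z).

We work with the vertex ordering 0 < 1 < 2 < 3 < 4 < 5. The simplices of K, each written with vertices in increasing order, are:

  0-simplices (6): [0], [1], [2], [3], [4], [5]
  1-simplices (15): [0,1], [0,2], [0,3], [0,4], [0,5], [1,2], [1,3], [1,4], [1,5], [2,3], [2,4], [2,5], [3,4], [3,5], [4,5]
  2-simplices (10): [0,1,2], [0,1,3], [0,2,4], [0,3,5], [0,4,5], [1,2,5], [1,3,4], [1,4,5], [2,3,4], [2,3,5]

giving chain groups C_0 ≅ Z^6, C_1 ≅ Z^15, C_2 ≅ Z^10.

The boundary map ∂_1: C_1 → C_0 maps an edge to its endpoints' difference, ∂[p,q] = q − p. For instance
  ∂[4,5] = [5] − [4].
The 6×15 boundary matrix has rank 5 and Smith normal form diag(1,1,1,1,1).

∂_2: C_2 → C_1 acts by ∂[p,q,r] = [q,r] − [p,r] + [p,q]. For instance
  ∂[1,4,5] = [4,5] − [1,5] + [1,4],
  ∂[0,1,3] = [1,3] − [0,3] + [0,1].
The 15×10 boundary matrix has rank 10 and Smith normal form diag(1,1,1,1,1,1,1,1,1,2).

Reading off H_k = ker ∂_k / im ∂_{k+1}:

  H_0: rank C_0 − rank ∂_1 = 6 − 5 = 1, and the invariant factors of ∂_1 are all 1, so H_0 = Z.
  H_1: rank ker ∂_1 − rank ∂_2 = (15 − 5) − 10 = 0, and ∂_2 has invariant factor 2 > 1, so H_1 = Z_2.
  H_2: rank ker ∂_2 − rank ∂_3 = (10 − 10) − 0 = 0, and there is no ∂_3, so H_2 = 0.

(K is a triangulation of the real projective plane RP^2.)

H_0 ≅ Z,  H_1 ≅ Z_2,  H_2 = 0.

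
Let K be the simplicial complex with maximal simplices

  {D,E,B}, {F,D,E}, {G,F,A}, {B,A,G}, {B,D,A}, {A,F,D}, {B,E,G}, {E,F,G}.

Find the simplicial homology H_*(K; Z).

H_0 = Z,  H_1 = 0,  H_2 = Z.

Take the total order A < B < D < E < F < G on the vertex set. Then K (dimension 2) consists of the simplices:

  0-simplices (6): A, B, D, E, F, G
  1-simplices (12): AB, AD, AF, AG, BD, BE, BG, DE, DF, EF, EG, FG
  2-simplices (8): ABD, ABG, ADF, AFG, BDE, BEG, DEF, EFG

so the chain groups are C_0 ≅ Z^6, C_1 ≅ Z^12, C_2 ≅ Z^8.

Boundary ∂_1: C_1 → C_0 maps an edge to its endpoints' difference, ∂[p,q] = q − p.
The resulting 6×12 matrix has rank 5, and its Smith normal form has invariant factors (1,1,1,1,1).

Boundary ∂_2: C_2 → C_1 acts by ∂[p,q,r] = [q,r] − [p,r] + [p,q]. For instance
  ∂DEF = EF − DF + DE,
  ∂BEG = EG − BG + BE.
As a 12×8 matrix over Z this has rank 7, with invariant factors (1,1,1,1,1,1,1).

Now H_k = ker ∂_k / im ∂_{k+1}, so:

  H_0: rank C_0 − rank ∂_1 = 6 − 5 = 1, and the invariant factors of ∂_1 are all 1, so H_0 ≅ Z.
  H_1: rank ker ∂_1 − rank ∂_2 = (12 − 5) − 7 = 0, and the invariant factors of ∂_2 are all 1, so H_1 ≅ 0.
  H_2: rank ker ∂_2 − rank ∂_3 = (8 − 7) − 0 = 1, and there is no ∂_3, so H_2 ≅ Z.

As a check, the Euler characteristic is 6 − 12 + 8 = 2, which agrees with 1 − 0 + 1 = 2.
(K is a triangulation of the 2-sphere S^2.)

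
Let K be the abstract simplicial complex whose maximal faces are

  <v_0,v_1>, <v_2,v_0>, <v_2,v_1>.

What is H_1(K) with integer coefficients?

H_1 ≅ Z.

Order the vertices as v_0 < v_1 < v_2. Listing each simplex with vertices in this order, K has dimension 1 with simplices:

  0-simplices (3): [v_0], [v_1], [v_2]
  1-simplices (3): [v_0,v_1], [v_0,v_2], [v_1,v_2]

so the chain groups are C_0 ≅ Z^3, C_1 ≅ Z^3.

The boundary map ∂_1: C_1 → C_0 is given by ∂[p,q] = [q] − [p]. For instance
  ∂[v_0,v_2] = [v_2] − [v_0].
The resulting 3×3 matrix has rank 2, and its Smith normal form has invariant factors (1,1).

Computing H_k = (kernel of ∂_k) / (image of ∂_{k+1}):

  H_1: rank ker ∂_1 − rank ∂_2 = (3 − 2) − 0 = 1, and there is no ∂_2, so H_1 = Z.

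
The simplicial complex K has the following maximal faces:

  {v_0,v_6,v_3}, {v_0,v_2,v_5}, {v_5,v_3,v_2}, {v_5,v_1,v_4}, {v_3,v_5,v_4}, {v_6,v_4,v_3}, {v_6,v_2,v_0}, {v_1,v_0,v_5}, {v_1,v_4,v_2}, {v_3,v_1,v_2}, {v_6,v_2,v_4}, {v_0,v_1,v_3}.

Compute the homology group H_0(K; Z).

Take the total order v_0 < v_1 < v_2 < v_3 < v_4 < v_5 < v_6 on the vertex set. Then K (dimension 2) consists of the simplices:

  0-simplices (7): [v_0], [v_1], [v_2], [v_3], [v_4], [v_5], [v_6]
  1-simplices (18): (18 of them)
  2-simplices (12): (12 of them)

so the chain groups are C_0 ≅ Z^7, C_1 ≅ Z^18, C_2 ≅ Z^12.

Boundary ∂_1: C_1 → C_0 is given by ∂[p,q] = [q] − [p]. For instance
  ∂[v_0,v_1] = [v_1] − [v_0].
This gives a 7×18 integer matrix of rank 6; reducing to Smith normal form yields diagonal entries (1,1,1,1,1,1).

The boundary map ∂_2: C_2 → C_1 acts by ∂[p,q,r] = [q,r] − [p,r] + [p,q]. For instance
  ∂[v_0,v_2,v_6] = [v_2,v_6] − [v_0,v_6] + [v_0,v_2],
  ∂[v_3,v_4,v_5] = [v_4,v_5] − [v_3,v_5] + [v_3,v_4].
As a 18×12 matrix over Z this has rank 12, with invariant factors (1,1,1,1,1,1,1,1,1,1,1,2).

Reading off H_k = ker ∂_k / im ∂_{k+1}:

  H_0: rank C_0 − rank ∂_1 = 7 − 6 = 1, and the invariant factors of ∂_1 are all 1, so H_0 ≅ Z.

H_0 = Z.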